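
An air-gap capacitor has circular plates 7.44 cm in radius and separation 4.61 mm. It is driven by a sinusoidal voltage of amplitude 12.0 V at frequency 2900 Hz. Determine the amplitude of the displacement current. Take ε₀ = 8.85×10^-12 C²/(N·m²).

(dE/dt)_max = V₀ω/d = 4.743×10^7 V/(m·s); ω = 2πf = 1.822×10^4 rad/s.
I_d,max = ε₀ A (dE/dt)_max = (8.85×10^-12)(0.01739)(4.743×10^7) = 7.30×10^-6 A.

7.30×10^-6 A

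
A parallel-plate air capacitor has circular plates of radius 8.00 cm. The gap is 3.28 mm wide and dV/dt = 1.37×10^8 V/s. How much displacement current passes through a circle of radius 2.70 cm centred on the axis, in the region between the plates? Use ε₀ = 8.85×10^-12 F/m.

dE/dt = (dV/dt)/d = 4.177×10^10 V/(m·s); I_d = ε₀(πR²)(dE/dt) = (8.85×10^-12)(0.02011)(4.177×10^10) = 7.434×10^-3 A.
The field is uniform, so I_d,enc = I_d (r/R)² = (7.434×10^-3)(2.70/8.00)² = 8.47×10^-4 A.

8.47×10^-4 A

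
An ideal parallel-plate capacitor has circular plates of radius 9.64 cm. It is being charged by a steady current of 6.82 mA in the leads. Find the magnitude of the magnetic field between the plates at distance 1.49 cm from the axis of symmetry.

2.19×10^-9 T

Between the plates the displacement current equals the wire current: I_d = 6.82 mA = 6.82×10^-3 A.
∮B·dl = μ₀ I_d,enc with I_d,enc = I_d r²/R² = 1.629×10^-4 A; so B = μ₀ I_d,enc/(2πr) = 2.19×10^-9 T.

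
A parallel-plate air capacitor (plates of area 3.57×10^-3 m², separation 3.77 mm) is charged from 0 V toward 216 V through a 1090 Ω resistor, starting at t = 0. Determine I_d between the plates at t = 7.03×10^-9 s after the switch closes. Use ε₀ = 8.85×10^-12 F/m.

0.0918 A

With C = ε₀A/d = (8.85×10^-12)(3.57×10^-3)/(3.77×10^-3) = 8.381×10^-12 F, the time constant is τ = RC = 9.135×10^-9 s, so t/τ = 0.7696 and e^(−t/τ) = 0.4632.
I_d = I_cond = (V₀/R) e^(−t/τ) = (0.1982)(0.4632) = 0.0918 A.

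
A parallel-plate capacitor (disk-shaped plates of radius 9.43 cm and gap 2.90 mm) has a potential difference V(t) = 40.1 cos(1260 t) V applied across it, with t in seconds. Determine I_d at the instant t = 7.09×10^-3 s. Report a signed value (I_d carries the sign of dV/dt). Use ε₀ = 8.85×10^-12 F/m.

dE/dt = (V₀ω/d)·−sin(ωt) with ωt = 8.9334 rad: (40.1)(1260)(-0.4718)/(2.90×10^-3) = -8.220×10^6 V/(m·s).
I_d = ε₀ A dE/dt = (8.85×10^-12)(0.02794)(-8.220×10^6) = -2.03×10^-6 A.

-2.03×10^-6 A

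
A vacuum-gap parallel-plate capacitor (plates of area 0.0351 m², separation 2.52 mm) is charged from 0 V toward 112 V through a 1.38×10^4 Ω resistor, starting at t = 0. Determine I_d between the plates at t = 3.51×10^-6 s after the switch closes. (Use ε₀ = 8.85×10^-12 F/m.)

C = ε₀A/d = (8.85×10^-12)(0.0351)/(2.52×10^-3) = 1.233×10^-10 F, so τ = RC = 1.702×10^-6 s.
The conduction current is I(t) = (V₀/R) e^(−t/τ), and the displacement current between the plates equals it.
t/τ = 2.062; I_d = (112/1.38×10^4) · e^(−2.062) = (8.116×10^-3)(0.1272) = 1.03×10^-3 A.

1.03×10^-3 A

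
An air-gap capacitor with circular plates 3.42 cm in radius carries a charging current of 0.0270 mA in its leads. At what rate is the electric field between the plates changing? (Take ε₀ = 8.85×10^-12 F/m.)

8.30×10^8 V/(m·s)

The displacement current between the plates equals the conduction current, I_d = 0.0270 mA.
Since I_d = ε₀ A dE/dt, dE/dt = I_d/(ε₀A) = (2.70×10^-5)/((8.85×10^-12)(3.675×10^-3)) = 8.30×10^8 V/(m·s).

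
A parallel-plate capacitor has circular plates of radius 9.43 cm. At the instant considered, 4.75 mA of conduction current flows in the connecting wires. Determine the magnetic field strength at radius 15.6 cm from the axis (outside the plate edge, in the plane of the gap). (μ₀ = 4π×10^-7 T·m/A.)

6.09×10^-9 T

By continuity the displacement current in the gap matches the conduction current: I_d = 4.75×10^-3 A.
For r ≥ R the full I_d is enclosed: B = μ₀ I_d/(2πr) = (4π×10^-7)(4.75×10^-3)/(2π·0.156) = 6.09×10^-9 T.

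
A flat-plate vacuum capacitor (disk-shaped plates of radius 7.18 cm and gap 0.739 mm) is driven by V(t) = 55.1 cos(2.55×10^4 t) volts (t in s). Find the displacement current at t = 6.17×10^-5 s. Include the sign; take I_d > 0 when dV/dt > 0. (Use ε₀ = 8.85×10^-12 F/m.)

-2.73×10^-4 A

dE/dt = (V₀ω/d)·−sin(ωt) with ωt = 1.57335 rad: (55.1)(2.55×10^4)(-1.000)/(7.39×10^-4) = -1.901×10^9 V/(m·s).
I_d = ε₀ A dE/dt = (8.85×10^-12)(0.01620)(-1.901×10^9) = -2.73×10^-4 A.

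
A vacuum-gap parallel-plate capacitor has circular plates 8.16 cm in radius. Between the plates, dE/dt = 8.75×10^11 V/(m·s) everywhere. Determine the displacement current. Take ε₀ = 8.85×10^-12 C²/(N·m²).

The displacement current is ε₀ times dΦ_E/dt = ε₀ A dE/dt = (8.85×10^-12)(0.02092)(8.75×10^11) = 0.162 A.

0.162 A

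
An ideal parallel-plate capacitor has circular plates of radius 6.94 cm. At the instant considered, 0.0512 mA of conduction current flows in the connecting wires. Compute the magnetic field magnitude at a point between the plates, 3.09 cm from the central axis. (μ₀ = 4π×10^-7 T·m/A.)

Between the plates the displacement current equals the wire current: I_d = 0.0512 mA = 5.12×10^-5 A.
For r < R the Ampère–Maxwell law gives B(2πr) = μ₀ I_d (r²/R²), so B = μ₀ I_d r/(2πR²) = (4π×10^-7)(5.12×10^-5)(0.0309)/(2π·0.0694²) = 6.57×10^-11 T.

6.57×10^-11 T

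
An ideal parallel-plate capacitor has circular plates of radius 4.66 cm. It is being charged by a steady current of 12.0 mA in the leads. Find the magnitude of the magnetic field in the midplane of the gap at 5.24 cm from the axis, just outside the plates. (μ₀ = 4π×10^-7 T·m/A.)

4.58×10^-8 T

By continuity the displacement current in the gap matches the conduction current: I_d = 0.0120 A.
With r > R the enclosed displacement current is the full I_d; B = μ₀ I_d / (2πr) = 4.58×10^-8 T.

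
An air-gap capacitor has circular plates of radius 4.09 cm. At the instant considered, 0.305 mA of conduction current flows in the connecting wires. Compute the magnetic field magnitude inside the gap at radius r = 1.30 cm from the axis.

Between the plates the displacement current equals the wire current: I_d = 0.305 mA = 3.05×10^-4 A.
For r < R the Ampère–Maxwell law gives B(2πr) = μ₀ I_d (r²/R²), so B = μ₀ I_d r/(2πR²) = (4π×10^-7)(3.05×10^-4)(0.0130)/(2π·0.0409²) = 4.74×10^-10 T.

4.74×10^-10 T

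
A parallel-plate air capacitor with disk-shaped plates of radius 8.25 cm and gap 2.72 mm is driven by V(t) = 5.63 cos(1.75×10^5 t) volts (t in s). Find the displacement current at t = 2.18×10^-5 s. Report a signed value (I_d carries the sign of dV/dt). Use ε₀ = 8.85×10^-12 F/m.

C = ε₀A/d = (8.85×10^-12)(0.02138)/(2.72×10^-3) = 6.956×10^-11 F. dV/dt = V₀ω·−sin(ωt); at ωt = 3.815 rad this factor is 0.6237.
I_d = C dV/dt = (6.956×10^-11)(5.63)(1.75×10^5)(0.6237) = 4.27×10^-5 A.

4.27×10^-5 A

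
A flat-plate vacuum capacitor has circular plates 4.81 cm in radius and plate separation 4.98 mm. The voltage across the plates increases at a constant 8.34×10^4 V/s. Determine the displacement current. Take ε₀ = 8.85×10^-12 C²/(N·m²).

The field between the plates is E = V/d, so dE/dt = (8.34×10^4)/(4.98×10^-3 m) = 1.675×10^7 V/(m·s).
I_d = ε₀ A (dE/dt) = (8.85×10^-12)(7.268×10^-3)(1.675×10^7) = 1.08×10^-6 A.

1.08×10^-6 A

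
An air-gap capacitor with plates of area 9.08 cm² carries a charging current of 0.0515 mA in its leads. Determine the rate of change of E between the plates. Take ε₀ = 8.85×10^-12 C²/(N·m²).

6.41×10^9 V/(m·s)

Charge continuity gives I_d = I = 5.15×10^-5 A between the plates.
Inverting I_d = ε₀ A dE/dt gives dE/dt = 5.15×10^-5 / (8.85×10^-12 · 9.08×10^-4) = 6.41×10^9 V/(m·s).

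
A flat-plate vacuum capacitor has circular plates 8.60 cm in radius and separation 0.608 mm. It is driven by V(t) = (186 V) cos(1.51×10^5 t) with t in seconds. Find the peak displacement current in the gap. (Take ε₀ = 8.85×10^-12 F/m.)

9.50×10^-3 A

The displacement current equals the conduction current C dV/dt, which peaks at C V₀ ω.
With C = ε₀A/d = (8.85×10^-12)(0.02324)/(6.08×10^-4) = 3.383×10^-10 F and ω = 1.51×10^5 rad/s, I_d,max = (3.383×10^-10)(186)(1.51×10^5) = 9.50×10^-3 A.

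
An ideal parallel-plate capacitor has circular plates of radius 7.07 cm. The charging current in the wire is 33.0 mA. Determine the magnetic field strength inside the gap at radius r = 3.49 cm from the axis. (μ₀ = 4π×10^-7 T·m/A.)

Between the plates the displacement current equals the wire current: I_d = 33.0 mA = 0.0330 A.
For r < R the Ampère–Maxwell law gives B(2πr) = μ₀ I_d (r²/R²), so B = μ₀ I_d r/(2πR²) = (4π×10^-7)(0.0330)(0.0349)/(2π·0.0707²) = 4.61×10^-8 T.

4.61×10^-8 T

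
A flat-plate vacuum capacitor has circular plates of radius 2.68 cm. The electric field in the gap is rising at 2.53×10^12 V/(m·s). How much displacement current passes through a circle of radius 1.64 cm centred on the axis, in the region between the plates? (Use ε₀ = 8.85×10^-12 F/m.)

I_d = ε₀ dΦ_E/dt = ε₀ πR² (dE/dt) = (8.85×10^-12)(2.256×10^-3)(2.53×10^12) = 0.05051 A through the full plate area.
Through an area πr² the displacement current is I_d·(πr²/πR²) = I_d (r/R)² = 0.0189 A.

0.0189 A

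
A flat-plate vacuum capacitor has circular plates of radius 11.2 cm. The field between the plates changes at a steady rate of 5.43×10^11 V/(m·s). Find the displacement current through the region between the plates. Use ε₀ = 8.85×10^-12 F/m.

0.189 A

The displacement current is ε₀ times dΦ_E/dt = ε₀ A dE/dt = (8.85×10^-12)(0.03941)(5.43×10^11) = 0.189 A.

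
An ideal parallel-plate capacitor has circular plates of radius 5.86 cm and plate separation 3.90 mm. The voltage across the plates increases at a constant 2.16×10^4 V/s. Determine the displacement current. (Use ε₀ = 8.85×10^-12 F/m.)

C = ε₀A/d = (8.85×10^-12)(0.01079)/(3.90×10^-3) = 2.448×10^-11 F.
I_d = C dV/dt = (2.448×10^-11)(2.16×10^4) = 5.29×10^-7 A.

5.29×10^-7 A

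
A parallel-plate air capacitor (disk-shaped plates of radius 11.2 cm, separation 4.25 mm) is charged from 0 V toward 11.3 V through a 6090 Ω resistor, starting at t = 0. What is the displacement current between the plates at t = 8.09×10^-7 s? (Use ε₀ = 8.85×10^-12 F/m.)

C = ε₀A/d = (8.85×10^-12)(0.03941)/(4.25×10^-3) = 8.207×10^-11 F and τ = RC = 4.998×10^-7 s. I_d in the gap equals the RC charging current.
I_d(t) = (V₀/R) e^(−t/τ) = 1.856×10^-3 · e^(−1.619) = 3.68×10^-4 A.

3.68×10^-4 A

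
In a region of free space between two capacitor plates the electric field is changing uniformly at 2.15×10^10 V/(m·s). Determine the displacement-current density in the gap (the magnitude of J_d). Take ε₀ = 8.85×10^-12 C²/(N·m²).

0.190 A/m²

J_d = ε₀ ∂E/∂t, so J_d = 0.190 A/m².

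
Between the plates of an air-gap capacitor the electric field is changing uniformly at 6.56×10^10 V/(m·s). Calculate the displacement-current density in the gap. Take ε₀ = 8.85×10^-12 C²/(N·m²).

J_d = ε₀ dE/dt = (8.85×10^-12)(6.56×10^10) = 0.581 A/m².

0.581 A/m²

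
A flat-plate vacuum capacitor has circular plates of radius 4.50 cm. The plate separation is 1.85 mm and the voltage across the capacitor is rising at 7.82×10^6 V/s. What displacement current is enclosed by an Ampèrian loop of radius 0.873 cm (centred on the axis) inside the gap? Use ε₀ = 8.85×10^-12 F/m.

dE/dt = (dV/dt)/d = 4.227×10^9 V/(m·s); I_d = ε₀(πR²)(dE/dt) = (8.85×10^-12)(6.362×10^-3)(4.227×10^9) = 2.380×10^-4 A.
Since J_d is uniform, the enclosed fraction is (r/R)² = 0.03764, giving I_d,enc = 8.96×10^-6 A.

8.96×10^-6 A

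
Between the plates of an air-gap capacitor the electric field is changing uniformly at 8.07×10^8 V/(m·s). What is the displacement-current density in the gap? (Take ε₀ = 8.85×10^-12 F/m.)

J_d = ε₀ dE/dt = (8.85×10^-12)(8.07×10^8) = 7.14×10^-3 A/m².

7.14×10^-3 A/m²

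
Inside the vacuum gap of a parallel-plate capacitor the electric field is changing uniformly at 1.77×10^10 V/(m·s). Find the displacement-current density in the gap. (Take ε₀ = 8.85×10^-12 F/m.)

J_d = ε₀ dE/dt = (8.85×10^-12)(1.77×10^10) = 0.157 A/m².

0.157 A/m²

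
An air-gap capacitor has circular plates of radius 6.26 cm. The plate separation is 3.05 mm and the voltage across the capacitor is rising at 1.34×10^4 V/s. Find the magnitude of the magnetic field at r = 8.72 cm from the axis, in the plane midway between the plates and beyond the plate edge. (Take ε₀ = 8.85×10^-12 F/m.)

1.10×10^-12 T

dE/dt = (dV/dt)/d = 4.393×10^6 V/(m·s); I_d = ε₀(πR²)(dE/dt) = (8.85×10^-12)(0.01231)(4.393×10^6) = 4.786×10^-7 A.
With r > R the enclosed displacement current is the full I_d; B = μ₀ I_d / (2πr) = 1.10×10^-12 T.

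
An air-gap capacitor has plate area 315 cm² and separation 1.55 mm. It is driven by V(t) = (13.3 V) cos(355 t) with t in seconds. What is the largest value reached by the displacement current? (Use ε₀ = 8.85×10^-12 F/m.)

8.49×10^-7 A

The displacement current equals the conduction current C dV/dt, which peaks at C V₀ ω.
With C = ε₀A/d = (8.85×10^-12)(0.0315)/(1.55×10^-3) = 1.799×10^-10 F and ω = 355 rad/s, I_d,max = (1.799×10^-10)(13.3)(355) = 8.49×10^-7 A.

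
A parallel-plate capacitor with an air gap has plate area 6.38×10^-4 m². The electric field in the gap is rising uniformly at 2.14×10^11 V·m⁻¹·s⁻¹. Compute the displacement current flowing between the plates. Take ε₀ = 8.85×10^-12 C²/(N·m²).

With a uniform field, Φ_E = EA, so I_d = ε₀ A dE/dt = 1.21×10^-3 A.

1.21×10^-3 A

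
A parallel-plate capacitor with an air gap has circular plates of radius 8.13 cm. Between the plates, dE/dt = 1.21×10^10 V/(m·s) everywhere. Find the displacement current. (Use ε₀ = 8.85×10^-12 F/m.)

With a uniform field, Φ_E = EA, so I_d = ε₀ A dE/dt = 2.22×10^-3 A.

2.22×10^-3 A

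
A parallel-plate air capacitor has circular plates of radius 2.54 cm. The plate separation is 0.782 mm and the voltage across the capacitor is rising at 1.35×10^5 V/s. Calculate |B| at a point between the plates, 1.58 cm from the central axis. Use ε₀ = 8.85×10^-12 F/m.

1.52×10^-11 T

With E = V/d, dE/dt = 1.726×10^8 V/(m·s) and πR² = 2.027×10^-3 m², giving I_d = ε₀ πR² dE/dt = 3.096×10^-6 A.
∮B·dl = μ₀ I_d,enc with I_d,enc = I_d r²/R² = 1.198×10^-6 A; so B = μ₀ I_d,enc/(2πr) = 1.52×10^-11 T.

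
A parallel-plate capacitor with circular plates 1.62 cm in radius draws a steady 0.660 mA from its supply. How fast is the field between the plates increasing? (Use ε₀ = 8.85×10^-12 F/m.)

9.05×10^10 V/(m·s)

The displacement current between the plates equals the conduction current, I_d = 0.660 mA.
Inverting I_d = ε₀ A dE/dt gives dE/dt = 6.60×10^-4 / (8.85×10^-12 · 8.245×10^-4) = 9.05×10^10 V/(m·s).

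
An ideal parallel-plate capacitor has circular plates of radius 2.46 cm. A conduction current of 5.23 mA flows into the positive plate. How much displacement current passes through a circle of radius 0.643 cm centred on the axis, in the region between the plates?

No conduction current crosses the gap, so I_d there equals the 5.23×10^-3 A in the leads.
The field is uniform, so I_d,enc = I_d (r/R)² = (5.23×10^-3)(0.643/2.46)² = 3.57×10^-4 A.

3.57×10^-4 A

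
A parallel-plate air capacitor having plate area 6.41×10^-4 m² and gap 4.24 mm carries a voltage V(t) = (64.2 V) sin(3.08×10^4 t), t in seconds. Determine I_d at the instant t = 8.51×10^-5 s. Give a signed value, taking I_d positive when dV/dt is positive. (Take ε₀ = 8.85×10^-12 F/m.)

-2.30×10^-6 A

C = ε₀A/d = (8.85×10^-12)(6.41×10^-4)/(4.24×10^-3) = 1.338×10^-12 F. dV/dt = V₀ω·cos(ωt); at ωt = 2.62108 rad this factor is -0.8676.
I_d = C dV/dt = (1.338×10^-12)(64.2)(3.08×10^4)(-0.8676) = -2.30×10^-6 A.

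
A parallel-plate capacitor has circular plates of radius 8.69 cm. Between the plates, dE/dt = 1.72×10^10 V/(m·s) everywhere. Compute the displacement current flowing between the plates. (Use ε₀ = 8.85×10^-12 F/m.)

3.61×10^-3 A

The displacement current is ε₀ times dΦ_E/dt = ε₀ A dE/dt = (8.85×10^-12)(0.02372)(1.72×10^10) = 3.61×10^-3 A.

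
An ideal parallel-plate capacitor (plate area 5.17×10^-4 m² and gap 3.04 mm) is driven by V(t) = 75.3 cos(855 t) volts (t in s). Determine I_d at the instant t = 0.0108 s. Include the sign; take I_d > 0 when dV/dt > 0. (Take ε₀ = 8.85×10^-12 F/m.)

dE/dt = (V₀ω/d)·−sin(ωt) with ωt = 9.234 rad: (75.3)(855)(-0.1896)/(3.04×10^-3) = -4.015×10^6 V/(m·s).
I_d = ε₀ A dE/dt = (8.85×10^-12)(5.17×10^-4)(-4.015×10^6) = -1.84×10^-8 A.

-1.84×10^-8 A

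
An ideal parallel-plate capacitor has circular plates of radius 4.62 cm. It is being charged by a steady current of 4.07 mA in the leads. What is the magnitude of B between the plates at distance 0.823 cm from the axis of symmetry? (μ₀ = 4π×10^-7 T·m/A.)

3.14×10^-9 T

By continuity the displacement current in the gap matches the conduction current: I_d = 4.07×10^-3 A.
∮B·dl = μ₀ I_d,enc with I_d,enc = I_d r²/R² = 1.292×10^-4 A; so B = μ₀ I_d,enc/(2πr) = 3.14×10^-9 T.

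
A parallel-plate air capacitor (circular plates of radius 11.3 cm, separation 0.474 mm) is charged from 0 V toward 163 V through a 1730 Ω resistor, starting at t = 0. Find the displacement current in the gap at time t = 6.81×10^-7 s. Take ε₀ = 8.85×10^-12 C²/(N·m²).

C = ε₀A/d = (8.85×10^-12)(0.04011)/(4.74×10^-4) = 7.489×10^-10 F and τ = RC = 1.296×10^-6 s. I_d in the gap equals the RC charging current.
I_d(t) = (V₀/R) e^(−t/τ) = 0.09422 · e^(−0.5255) = 0.0557 A.

0.0557 A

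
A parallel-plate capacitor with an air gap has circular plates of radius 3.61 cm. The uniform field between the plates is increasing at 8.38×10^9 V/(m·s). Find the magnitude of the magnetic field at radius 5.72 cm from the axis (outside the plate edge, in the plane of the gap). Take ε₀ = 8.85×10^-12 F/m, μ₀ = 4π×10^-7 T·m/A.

Total displacement current: I_d = ε₀(πR²)(dE/dt) = (8.85×10^-12)(4.094×10^-3)(8.38×10^9) = 3.036×10^-4 A.
For r ≥ R the full I_d is enclosed: B = μ₀ I_d/(2πr) = (4π×10^-7)(3.036×10^-4)/(2π·0.0572) = 1.06×10^-9 T.

1.06×10^-9 T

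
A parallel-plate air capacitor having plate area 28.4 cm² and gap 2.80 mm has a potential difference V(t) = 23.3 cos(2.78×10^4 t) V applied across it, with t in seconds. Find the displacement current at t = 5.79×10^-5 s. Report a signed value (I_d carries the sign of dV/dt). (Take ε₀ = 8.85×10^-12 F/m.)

dE/dt = (V₀ω/d)·−sin(ωt) with ωt = 1.60962 rad: (23.3)(2.78×10^4)(-0.9992)/(2.80×10^-3) = -2.312×10^8 V/(m·s).
I_d = ε₀ A dE/dt = (8.85×10^-12)(2.84×10^-3)(-2.312×10^8) = -5.81×10^-6 A.

-5.81×10^-6 A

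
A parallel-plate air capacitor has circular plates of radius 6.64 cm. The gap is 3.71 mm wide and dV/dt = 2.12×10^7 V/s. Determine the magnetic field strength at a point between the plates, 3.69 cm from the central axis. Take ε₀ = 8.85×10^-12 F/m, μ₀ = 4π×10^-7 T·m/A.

1.17×10^-9 T

With E = V/d, dE/dt = 5.714×10^9 V/(m·s) and πR² = 0.01385 m², giving I_d = ε₀ πR² dE/dt = 7.004×10^-4 A.
For r < R the Ampère–Maxwell law gives B(2πr) = μ₀ I_d (r²/R²), so B = μ₀ I_d r/(2πR²) = (4π×10^-7)(7.004×10^-4)(0.0369)/(2π·0.0664²) = 1.17×10^-9 T.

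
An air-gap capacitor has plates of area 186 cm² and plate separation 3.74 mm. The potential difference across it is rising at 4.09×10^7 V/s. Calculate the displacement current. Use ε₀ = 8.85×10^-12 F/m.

1.80×10^-3 A

The displacement current equals the charging current C dV/dt. With C = ε₀A/d = (8.85×10^-12)(0.0186)/(3.74×10^-3) = 4.401×10^-11 F, I_d = (4.401×10^-11)(4.09×10^7) = 1.80×10^-3 A.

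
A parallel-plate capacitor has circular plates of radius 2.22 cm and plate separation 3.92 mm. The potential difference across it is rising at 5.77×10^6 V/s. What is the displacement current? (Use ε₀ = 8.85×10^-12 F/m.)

E = V/d so dE/dt = (dV/dt)/d = 1.472×10^9 V/(m·s), and I_d = ε₀ A dE/dt = (8.85×10^-12)(1.548×10^-3)(1.472×10^9) = 2.02×10^-5 A.

2.02×10^-5 A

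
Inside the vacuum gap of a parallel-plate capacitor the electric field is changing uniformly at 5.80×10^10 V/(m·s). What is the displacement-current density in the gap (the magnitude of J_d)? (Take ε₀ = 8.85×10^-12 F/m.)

0.513 A/m²

The displacement-current density is ε₀ ∂E/∂t = (8.85×10^-12)(5.80×10^10) = 0.513 A/m².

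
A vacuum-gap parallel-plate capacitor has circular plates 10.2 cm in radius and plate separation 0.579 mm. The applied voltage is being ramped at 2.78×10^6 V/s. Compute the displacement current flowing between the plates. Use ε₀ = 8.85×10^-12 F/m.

E = V/d so dE/dt = (dV/dt)/d = 4.801×10^9 V/(m·s), and I_d = ε₀ A dE/dt = (8.85×10^-12)(0.03269)(4.801×10^9) = 1.39×10^-3 A.

1.39×10^-3 A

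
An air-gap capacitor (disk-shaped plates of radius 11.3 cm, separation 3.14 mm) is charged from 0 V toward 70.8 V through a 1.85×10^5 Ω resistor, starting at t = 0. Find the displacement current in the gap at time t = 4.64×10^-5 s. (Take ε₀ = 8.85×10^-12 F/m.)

4.16×10^-5 A

C = ε₀A/d = (8.85×10^-12)(0.04011)/(3.14×10^-3) = 1.130×10^-10 F, so τ = RC = 2.091×10^-5 s.
The conduction current is I(t) = (V₀/R) e^(−t/τ), and the displacement current between the plates equals it.
t/τ = 2.219; I_d = (70.8/1.85×10^5) · e^(−2.219) = (3.827×10^-4)(0.1087) = 4.16×10^-5 A.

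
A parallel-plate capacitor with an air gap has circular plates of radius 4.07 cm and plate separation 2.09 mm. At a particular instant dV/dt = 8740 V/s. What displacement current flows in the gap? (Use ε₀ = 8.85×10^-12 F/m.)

1.93×10^-7 A

The field between the plates is E = V/d, so dE/dt = (8740)/(2.09×10^-3 m) = 4.182×10^6 V/(m·s).
I_d = ε₀ A (dE/dt) = (8.85×10^-12)(5.204×10^-3)(4.182×10^6) = 1.93×10^-7 A.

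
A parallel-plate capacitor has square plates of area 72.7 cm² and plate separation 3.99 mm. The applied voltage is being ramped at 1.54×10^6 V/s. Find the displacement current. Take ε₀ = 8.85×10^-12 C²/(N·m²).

2.48×10^-5 A

C = ε₀A/d = (8.85×10^-12)(7.27×10^-3)/(3.99×10^-3) = 1.613×10^-11 F.
I_d = C dV/dt = (1.613×10^-11)(1.54×10^6) = 2.48×10^-5 A.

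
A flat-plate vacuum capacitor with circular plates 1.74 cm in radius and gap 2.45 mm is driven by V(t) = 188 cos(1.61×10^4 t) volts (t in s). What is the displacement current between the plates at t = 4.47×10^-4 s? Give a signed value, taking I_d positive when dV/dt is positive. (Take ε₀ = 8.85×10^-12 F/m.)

-8.23×10^-6 A

dV/dt = (188)(1.61×10^4)·−sin(7.1967) = -2.396×10^6 V/s.
I_d = C dV/dt with C = ε₀A/d = (8.85×10^-12)(9.511×10^-4)/(2.45×10^-3) = 3.436×10^-12 F, so I_d = (3.436×10^-12)(-2.396×10^6) = -8.23×10^-6 A.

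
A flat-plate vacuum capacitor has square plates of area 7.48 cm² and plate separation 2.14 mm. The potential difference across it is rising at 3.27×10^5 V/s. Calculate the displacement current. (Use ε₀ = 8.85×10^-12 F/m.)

E = V/d so dE/dt = (dV/dt)/d = 1.528×10^8 V/(m·s), and I_d = ε₀ A dE/dt = (8.85×10^-12)(7.48×10^-4)(1.528×10^8) = 1.01×10^-6 A.

1.01×10^-6 A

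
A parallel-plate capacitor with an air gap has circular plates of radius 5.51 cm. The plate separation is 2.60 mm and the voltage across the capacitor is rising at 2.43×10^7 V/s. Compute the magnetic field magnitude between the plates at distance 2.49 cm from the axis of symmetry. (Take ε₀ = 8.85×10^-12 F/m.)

With E = V/d, dE/dt = 9.346×10^9 V/(m·s) and πR² = 9.538×10^-3 m², giving I_d = ε₀ πR² dE/dt = 7.889×10^-4 A.
For r < R the Ampère–Maxwell law gives B(2πr) = μ₀ I_d (r²/R²), so B = μ₀ I_d r/(2πR²) = (4π×10^-7)(7.889×10^-4)(0.0249)/(2π·0.0551²) = 1.29×10^-9 T.

1.29×10^-9 T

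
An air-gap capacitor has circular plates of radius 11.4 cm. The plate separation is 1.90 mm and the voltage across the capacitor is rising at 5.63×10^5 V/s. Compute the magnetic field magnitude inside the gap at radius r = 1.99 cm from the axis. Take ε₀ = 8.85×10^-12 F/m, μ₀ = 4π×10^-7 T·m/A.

3.28×10^-11 T

I_d = C dV/dt with C = ε₀πR²/d = 1.902×10^-10 F, so I_d = (1.902×10^-10)(5.63×10^5) = 1.071×10^-4 A.
For r < R the Ampère–Maxwell law gives B(2πr) = μ₀ I_d (r²/R²), so B = μ₀ I_d r/(2πR²) = (4π×10^-7)(1.071×10^-4)(0.0199)/(2π·0.114²) = 3.28×10^-11 T.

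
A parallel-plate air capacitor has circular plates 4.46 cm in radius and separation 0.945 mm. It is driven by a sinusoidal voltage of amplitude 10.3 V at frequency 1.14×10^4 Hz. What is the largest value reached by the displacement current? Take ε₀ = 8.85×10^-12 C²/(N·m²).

4.32×10^-5 A

C = ε₀A/d = (8.85×10^-12)(6.249×10^-3)/(9.45×10^-4) = 5.852×10^-11 F; ω = 2πf = 7.163×10^4 rad/s.
I_d = C dV/dt, so |I_d|_max = C V₀ ω = (5.852×10^-11)(10.3)(7.163×10^4) = 4.32×10^-5 A.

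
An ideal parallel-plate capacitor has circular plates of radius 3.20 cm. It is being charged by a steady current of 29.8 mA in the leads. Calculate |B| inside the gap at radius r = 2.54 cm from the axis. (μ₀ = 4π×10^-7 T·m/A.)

By continuity the displacement current in the gap matches the conduction current: I_d = 0.0298 A.
An Ampèrian loop of radius r encloses a fraction (r/R)² of I_d. Then B·2πr = μ₀ I_d (r/R)², giving B = μ₀ I_d r/(2πR²) = 1.48×10^-7 T.

1.48×10^-7 T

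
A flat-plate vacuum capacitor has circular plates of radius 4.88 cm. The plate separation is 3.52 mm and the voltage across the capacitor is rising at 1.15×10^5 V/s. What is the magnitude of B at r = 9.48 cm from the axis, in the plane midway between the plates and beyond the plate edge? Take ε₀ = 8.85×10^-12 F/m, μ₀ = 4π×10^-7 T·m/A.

4.56×10^-12 T

With E = V/d, dE/dt = 3.267×10^7 V/(m·s) and πR² = 7.482×10^-3 m², giving I_d = ε₀ πR² dE/dt = 2.163×10^-6 A.
Outside the plates the loop encloses all of I_d, so B·2πr = μ₀ I_d and B = 4.56×10^-12 T.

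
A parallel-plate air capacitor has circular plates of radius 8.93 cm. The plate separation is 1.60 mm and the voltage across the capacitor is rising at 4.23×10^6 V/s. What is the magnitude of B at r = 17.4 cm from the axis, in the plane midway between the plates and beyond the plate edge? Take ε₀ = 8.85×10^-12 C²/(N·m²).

6.74×10^-10 T

dE/dt = (dV/dt)/d = 2.644×10^9 V/(m·s); I_d = ε₀(πR²)(dE/dt) = (8.85×10^-12)(0.02505)(2.644×10^9) = 5.862×10^-4 A.
For r ≥ R the full I_d is enclosed: B = μ₀ I_d/(2πr) = (4π×10^-7)(5.862×10^-4)/(2π·0.174) = 6.74×10^-10 T.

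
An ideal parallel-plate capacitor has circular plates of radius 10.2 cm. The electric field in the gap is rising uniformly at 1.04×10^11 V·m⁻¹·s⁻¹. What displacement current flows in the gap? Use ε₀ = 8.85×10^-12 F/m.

With a uniform field, Φ_E = EA, so I_d = ε₀ A dE/dt = 0.0301 A.

0.0301 A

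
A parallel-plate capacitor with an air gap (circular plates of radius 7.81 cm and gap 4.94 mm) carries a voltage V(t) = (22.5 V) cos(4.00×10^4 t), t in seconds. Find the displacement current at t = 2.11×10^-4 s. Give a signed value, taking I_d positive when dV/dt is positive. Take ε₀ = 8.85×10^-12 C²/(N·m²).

-2.57×10^-5 A

dV/dt = (22.5)(4.00×10^4)·−sin(8.44) = -7.498×10^5 V/s.
I_d = C dV/dt with C = ε₀A/d = (8.85×10^-12)(0.01916)/(4.94×10^-3) = 3.433×10^-11 F, so I_d = (3.433×10^-11)(-7.498×10^5) = -2.57×10^-5 A.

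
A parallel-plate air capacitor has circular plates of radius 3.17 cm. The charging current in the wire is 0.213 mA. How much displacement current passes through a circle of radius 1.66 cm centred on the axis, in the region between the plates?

5.84×10^-5 A

No conduction current crosses the gap, so I_d there equals the 2.13×10^-4 A in the leads.
Since J_d is uniform, the enclosed fraction is (r/R)² = 0.2742, giving I_d,enc = 5.84×10^-5 A.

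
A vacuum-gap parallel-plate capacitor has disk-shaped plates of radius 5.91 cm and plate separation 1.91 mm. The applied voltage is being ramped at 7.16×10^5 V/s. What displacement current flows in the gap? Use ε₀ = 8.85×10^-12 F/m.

The displacement current equals the charging current C dV/dt. With C = ε₀A/d = (8.85×10^-12)(0.01097)/(1.91×10^-3) = 5.083×10^-11 F, I_d = (5.083×10^-11)(7.16×10^5) = 3.64×10^-5 A.

3.64×10^-5 A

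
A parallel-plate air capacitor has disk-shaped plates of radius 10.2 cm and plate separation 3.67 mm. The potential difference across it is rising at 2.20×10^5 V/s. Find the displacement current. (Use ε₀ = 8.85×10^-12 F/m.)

C = ε₀A/d = (8.85×10^-12)(0.03269)/(3.67×10^-3) = 7.883×10^-11 F.
I_d = C dV/dt = (7.883×10^-11)(2.20×10^5) = 1.73×10^-5 A.

1.73×10^-5 A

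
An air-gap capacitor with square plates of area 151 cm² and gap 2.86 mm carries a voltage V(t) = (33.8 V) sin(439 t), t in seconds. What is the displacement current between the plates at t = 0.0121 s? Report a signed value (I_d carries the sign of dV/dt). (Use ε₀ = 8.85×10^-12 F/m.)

dV/dt = (33.8)(439)·cos(5.3119) = 8372 V/s.
I_d = C dV/dt with C = ε₀A/d = (8.85×10^-12)(0.0151)/(2.86×10^-3) = 4.673×10^-11 F, so I_d = (4.673×10^-11)(8372) = 3.91×10^-7 A.

3.91×10^-7 A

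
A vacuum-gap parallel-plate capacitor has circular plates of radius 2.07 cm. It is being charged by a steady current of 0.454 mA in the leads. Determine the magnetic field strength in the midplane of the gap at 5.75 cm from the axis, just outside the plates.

1.58×10^-9 T

Between the plates the displacement current equals the wire current: I_d = 0.454 mA = 4.54×10^-4 A.
With r > R the enclosed displacement current is the full I_d; B = μ₀ I_d / (2πr) = 1.58×10^-9 T.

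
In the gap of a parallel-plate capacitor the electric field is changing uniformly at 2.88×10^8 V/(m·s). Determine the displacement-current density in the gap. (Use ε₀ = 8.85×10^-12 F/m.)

2.55×10^-3 A/m²

J_d = ε₀ dE/dt = (8.85×10^-12)(2.88×10^8) = 2.55×10^-3 A/m².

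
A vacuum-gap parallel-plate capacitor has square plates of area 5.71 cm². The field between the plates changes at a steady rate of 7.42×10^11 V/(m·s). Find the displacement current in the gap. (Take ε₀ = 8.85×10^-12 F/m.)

3.75×10^-3 A

With a uniform field, Φ_E = EA, so I_d = ε₀ A dE/dt = 3.75×10^-3 A.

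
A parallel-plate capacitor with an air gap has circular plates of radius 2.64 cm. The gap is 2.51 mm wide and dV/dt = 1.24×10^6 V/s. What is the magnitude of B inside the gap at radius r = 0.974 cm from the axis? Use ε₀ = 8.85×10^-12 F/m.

2.68×10^-11 T

dE/dt = (dV/dt)/d = 4.940×10^8 V/(m·s); I_d = ε₀(πR²)(dE/dt) = (8.85×10^-12)(2.190×10^-3)(4.940×10^8) = 9.574×10^-6 A.
An Ampèrian loop of radius r encloses a fraction (r/R)² of I_d. Then B·2πr = μ₀ I_d (r/R)², giving B = μ₀ I_d r/(2πR²) = 2.68×10^-11 T.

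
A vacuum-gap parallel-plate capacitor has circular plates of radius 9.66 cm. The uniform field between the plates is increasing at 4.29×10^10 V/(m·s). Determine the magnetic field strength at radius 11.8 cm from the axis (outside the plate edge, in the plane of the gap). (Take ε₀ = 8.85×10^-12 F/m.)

1.89×10^-8 T

Total displacement current: I_d = ε₀(πR²)(dE/dt) = (8.85×10^-12)(0.02932)(4.29×10^10) = 0.01113 A.
With r > R the enclosed displacement current is the full I_d; B = μ₀ I_d / (2πr) = 1.89×10^-8 T.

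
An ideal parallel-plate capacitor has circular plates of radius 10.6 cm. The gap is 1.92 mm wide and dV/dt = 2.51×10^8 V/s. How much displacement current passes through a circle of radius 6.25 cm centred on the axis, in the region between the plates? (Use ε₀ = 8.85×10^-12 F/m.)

With E = V/d, dE/dt = 1.307×10^11 V/(m·s) and πR² = 0.03530 m², giving I_d = ε₀ πR² dE/dt = 0.04083 A.
The field is uniform, so I_d,enc = I_d (r/R)² = (0.04083)(6.25/10.6)² = 0.0142 A.

0.0142 A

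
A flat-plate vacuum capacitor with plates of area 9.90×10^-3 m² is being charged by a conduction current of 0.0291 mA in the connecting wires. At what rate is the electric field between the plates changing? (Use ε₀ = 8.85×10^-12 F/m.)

3.32×10^8 V/(m·s)

The displacement current between the plates equals the conduction current, I_d = 0.0291 mA.
Inverting I_d = ε₀ A dE/dt gives dE/dt = 2.91×10^-5 / (8.85×10^-12 · 9.90×10^-3) = 3.32×10^8 V/(m·s).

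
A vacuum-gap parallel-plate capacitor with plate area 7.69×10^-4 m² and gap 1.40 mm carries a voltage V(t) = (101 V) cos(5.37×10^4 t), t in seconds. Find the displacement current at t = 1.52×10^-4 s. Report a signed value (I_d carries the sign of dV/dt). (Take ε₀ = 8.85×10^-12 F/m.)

dE/dt = (V₀ω/d)·−sin(ωt) with ωt = 8.1624 rad: (101)(5.37×10^4)(-0.9528)/(1.40×10^-3) = -3.691×10^9 V/(m·s).
I_d = ε₀ A dE/dt = (8.85×10^-12)(7.69×10^-4)(-3.691×10^9) = -2.51×10^-5 A.

-2.51×10^-5 A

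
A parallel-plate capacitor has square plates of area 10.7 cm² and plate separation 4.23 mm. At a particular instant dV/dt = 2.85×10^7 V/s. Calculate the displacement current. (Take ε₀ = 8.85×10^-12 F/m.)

The displacement current equals the charging current C dV/dt. With C = ε₀A/d = (8.85×10^-12)(1.07×10^-3)/(4.23×10^-3) = 2.239×10^-12 F, I_d = (2.239×10^-12)(2.85×10^7) = 6.38×10^-5 A.

6.38×10^-5 A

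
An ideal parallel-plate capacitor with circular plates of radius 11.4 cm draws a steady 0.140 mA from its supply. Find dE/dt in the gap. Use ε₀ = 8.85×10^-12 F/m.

3.87×10^8 V/(m·s)

Charge continuity gives I_d = I = 1.40×10^-4 A between the plates.
Then dE/dt = I_d/(ε₀A) = 3.87×10^8 V/(m·s).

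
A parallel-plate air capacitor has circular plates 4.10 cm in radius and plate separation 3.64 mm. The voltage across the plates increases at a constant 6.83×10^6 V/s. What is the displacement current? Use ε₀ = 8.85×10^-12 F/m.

E = V/d so dE/dt = (dV/dt)/d = 1.876×10^9 V/(m·s), and I_d = ε₀ A dE/dt = (8.85×10^-12)(5.281×10^-3)(1.876×10^9) = 8.77×10^-5 A.

8.77×10^-5 A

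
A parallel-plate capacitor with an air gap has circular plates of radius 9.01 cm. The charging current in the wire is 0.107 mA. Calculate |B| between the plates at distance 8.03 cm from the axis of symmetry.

2.12×10^-10 T

By continuity the displacement current in the gap matches the conduction current: I_d = 1.07×10^-4 A.
∮B·dl = μ₀ I_d,enc with I_d,enc = I_d r²/R² = 8.499×10^-5 A; so B = μ₀ I_d,enc/(2πr) = 2.12×10^-10 T.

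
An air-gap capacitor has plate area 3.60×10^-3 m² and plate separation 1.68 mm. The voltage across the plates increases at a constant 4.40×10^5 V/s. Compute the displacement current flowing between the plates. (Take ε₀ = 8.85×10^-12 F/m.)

8.34×10^-6 A

The field between the plates is E = V/d, so dE/dt = (4.40×10^5)/(1.68×10^-3 m) = 2.619×10^8 V/(m·s).
I_d = ε₀ A (dE/dt) = (8.85×10^-12)(3.60×10^-3)(2.619×10^8) = 8.34×10^-6 A.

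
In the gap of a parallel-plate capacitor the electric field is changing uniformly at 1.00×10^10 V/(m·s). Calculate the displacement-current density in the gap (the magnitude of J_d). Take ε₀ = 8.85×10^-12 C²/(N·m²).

J_d = ε₀ ∂E/∂t, so J_d = 0.0885 A/m².

0.0885 A/m²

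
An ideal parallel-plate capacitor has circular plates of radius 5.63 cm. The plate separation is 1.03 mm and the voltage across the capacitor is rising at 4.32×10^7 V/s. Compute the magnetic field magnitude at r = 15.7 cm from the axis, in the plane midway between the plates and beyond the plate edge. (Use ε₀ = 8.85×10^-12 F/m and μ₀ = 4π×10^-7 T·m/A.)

4.71×10^-9 T

I_d = C dV/dt with C = ε₀πR²/d = 8.556×10^-11 F, so I_d = (8.556×10^-11)(4.32×10^7) = 3.696×10^-3 A.
For r ≥ R the full I_d is enclosed: B = μ₀ I_d/(2πr) = (4π×10^-7)(3.696×10^-3)/(2π·0.157) = 4.71×10^-9 T.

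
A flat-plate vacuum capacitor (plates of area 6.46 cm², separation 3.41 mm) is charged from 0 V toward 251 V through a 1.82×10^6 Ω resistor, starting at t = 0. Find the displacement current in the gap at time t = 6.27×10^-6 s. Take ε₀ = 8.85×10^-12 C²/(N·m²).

With C = ε₀A/d = (8.85×10^-12)(6.46×10^-4)/(3.41×10^-3) = 1.677×10^-12 F, the time constant is τ = RC = 3.052×10^-6 s, so t/τ = 2.054 and e^(−t/τ) = 0.1282.
I_d = I_cond = (V₀/R) e^(−t/τ) = (1.379×10^-4)(0.1282) = 1.77×10^-5 A.

1.77×10^-5 A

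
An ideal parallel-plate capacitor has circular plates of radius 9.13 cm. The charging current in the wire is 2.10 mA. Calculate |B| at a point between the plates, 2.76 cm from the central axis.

No conduction current crosses the gap, so I_d there equals the 2.10×10^-3 A in the leads.
∮B·dl = μ₀ I_d,enc with I_d,enc = I_d r²/R² = 1.919×10^-4 A; so B = μ₀ I_d,enc/(2πr) = 1.39×10^-9 T.

1.39×10^-9 T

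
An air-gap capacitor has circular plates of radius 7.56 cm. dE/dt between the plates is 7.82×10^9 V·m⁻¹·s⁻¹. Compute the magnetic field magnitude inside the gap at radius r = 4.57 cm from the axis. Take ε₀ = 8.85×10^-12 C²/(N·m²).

1.99×10^-9 T

Through the whole plate area (πR² = 0.01796 m²), I_d = ε₀ πR² dE/dt = 1.243×10^-3 A.
For r < R the Ampère–Maxwell law gives B(2πr) = μ₀ I_d (r²/R²), so B = μ₀ I_d r/(2πR²) = (4π×10^-7)(1.243×10^-3)(0.0457)/(2π·0.0756²) = 1.99×10^-9 T.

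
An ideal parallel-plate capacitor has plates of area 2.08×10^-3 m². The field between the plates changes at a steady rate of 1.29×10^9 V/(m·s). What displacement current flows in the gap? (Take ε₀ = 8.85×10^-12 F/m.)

With a uniform field, Φ_E = EA, so I_d = ε₀ A dE/dt = 2.37×10^-5 A.

2.37×10^-5 A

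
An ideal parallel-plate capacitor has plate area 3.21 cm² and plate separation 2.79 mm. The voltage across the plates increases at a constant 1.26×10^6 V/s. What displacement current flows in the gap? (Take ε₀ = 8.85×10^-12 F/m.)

C = ε₀A/d = (8.85×10^-12)(3.21×10^-4)/(2.79×10^-3) = 1.018×10^-12 F.
I_d = C dV/dt = (1.018×10^-12)(1.26×10^6) = 1.28×10^-6 A.

1.28×10^-6 A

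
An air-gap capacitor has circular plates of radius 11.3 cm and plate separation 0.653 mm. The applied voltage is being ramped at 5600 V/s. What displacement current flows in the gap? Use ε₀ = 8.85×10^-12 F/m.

C = ε₀A/d = (8.85×10^-12)(0.04011)/(6.53×10^-4) = 5.436×10^-10 F.
I_d = C dV/dt = (5.436×10^-10)(5600) = 3.04×10^-6 A.

3.04×10^-6 A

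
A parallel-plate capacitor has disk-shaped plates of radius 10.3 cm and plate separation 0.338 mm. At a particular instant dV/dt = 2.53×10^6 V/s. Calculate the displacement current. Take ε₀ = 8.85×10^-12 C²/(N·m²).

2.21×10^-3 A

The field between the plates is E = V/d, so dE/dt = (2.53×10^6)/(3.38×10^-4 m) = 7.485×10^9 V/(m·s).
I_d = ε₀ A (dE/dt) = (8.85×10^-12)(0.03333)(7.485×10^9) = 2.21×10^-3 A.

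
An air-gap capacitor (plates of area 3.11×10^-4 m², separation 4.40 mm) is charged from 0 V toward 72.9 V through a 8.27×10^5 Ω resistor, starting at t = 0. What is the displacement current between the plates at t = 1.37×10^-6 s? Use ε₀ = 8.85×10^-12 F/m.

With C = ε₀A/d = (8.85×10^-12)(3.11×10^-4)/(4.40×10^-3) = 6.255×10^-13 F, the time constant is τ = RC = 5.173×10^-7 s, so t/τ = 2.648 and e^(−t/τ) = 0.07079.
I_d = I_cond = (V₀/R) e^(−t/τ) = (8.815×10^-5)(0.07079) = 6.24×10^-6 A.

6.24×10^-6 A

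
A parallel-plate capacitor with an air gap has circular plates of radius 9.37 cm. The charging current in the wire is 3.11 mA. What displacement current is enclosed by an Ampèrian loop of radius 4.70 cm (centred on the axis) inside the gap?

Between the plates the displacement current equals the wire current: I_d = 3.11 mA = 3.11×10^-3 A.
Since J_d is uniform, the enclosed fraction is (r/R)² = 0.2516, giving I_d,enc = 7.82×10^-4 A.

7.82×10^-4 A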